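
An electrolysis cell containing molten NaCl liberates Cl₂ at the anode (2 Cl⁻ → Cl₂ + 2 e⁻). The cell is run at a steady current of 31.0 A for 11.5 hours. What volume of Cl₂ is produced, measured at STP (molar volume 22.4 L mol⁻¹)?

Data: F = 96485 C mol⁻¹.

149 L

Q = I·t = 31.00 A × 41400 s = 1283000 C.
n(e⁻) = Q/F = 1283000 / 96485 = 13.30 mol.
2 electrons are transferred per Cl₂ molecule, so n(Cl₂) = 13.30 / 2 = 6.651 mol.
V = n × V_m = 6.651 × 22.4 = 149 L.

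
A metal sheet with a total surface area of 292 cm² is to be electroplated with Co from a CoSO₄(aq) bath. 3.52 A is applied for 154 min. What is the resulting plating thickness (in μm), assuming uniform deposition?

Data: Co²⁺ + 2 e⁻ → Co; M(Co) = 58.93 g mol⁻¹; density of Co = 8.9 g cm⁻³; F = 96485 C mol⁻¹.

38.2 μm

Q = I·t = 3.520 × 9240.0 = 32520 C; n(e⁻) = 0.3371 mol.
n(Co) = n(e⁻)/2 = 0.1685 mol, so m = 0.1685 × 58.93 = 9.933 g.
Volume = m/ρ = 9.933 / 8.9 = 1.116 cm³.
Thickness = V/A = 1.116 / 292 = 0.00382 cm = 38.2 μm.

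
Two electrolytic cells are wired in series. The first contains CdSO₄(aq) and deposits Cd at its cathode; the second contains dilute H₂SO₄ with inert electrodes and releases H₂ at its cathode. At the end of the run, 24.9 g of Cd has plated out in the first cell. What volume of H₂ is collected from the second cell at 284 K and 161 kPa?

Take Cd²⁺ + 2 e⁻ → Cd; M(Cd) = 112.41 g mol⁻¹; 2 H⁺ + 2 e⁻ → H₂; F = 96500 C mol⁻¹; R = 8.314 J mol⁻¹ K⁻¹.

n(Cd) = 24.9 / 112.41 = 0.2215 mol, so n(e⁻) = 2 × 0.2215 = 0.4430 mol.
The cells are in series, so the same 0.4430 mol of electrons passes through the second cell.
2 H⁺ + 2 e⁻ → H₂ — 2 mol e⁻ per mol H₂, so n(H₂) = 0.4430/2 = 0.2215 mol.
V = nRT/P = (0.2215 × 8.314 × 284) / (161 × 10³) = 0.00325 m³ = 3.25 L.

3.25 L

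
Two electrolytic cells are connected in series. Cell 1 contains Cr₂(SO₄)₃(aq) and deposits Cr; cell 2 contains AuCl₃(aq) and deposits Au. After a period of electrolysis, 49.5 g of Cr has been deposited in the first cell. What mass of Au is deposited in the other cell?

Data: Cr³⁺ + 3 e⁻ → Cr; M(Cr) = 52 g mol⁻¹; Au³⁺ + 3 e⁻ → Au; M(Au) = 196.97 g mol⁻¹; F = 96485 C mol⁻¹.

188 g

n(Cr) = 49.5 / 52 = 0.9519 mol.
Since Cr³⁺ + 3 e⁻ → Cr, n(e⁻) passed = 3 × 0.9519 = 2.856 mol.
Cells in series carry the same charge, so the same 2.856 mol of electrons passes through cell 2.
Au³⁺ + 3 e⁻ → Au, so n(Au) = 2.856 / 3 = 0.9519 mol.
m(Au) = 0.9519 × 196.97 = 188 g.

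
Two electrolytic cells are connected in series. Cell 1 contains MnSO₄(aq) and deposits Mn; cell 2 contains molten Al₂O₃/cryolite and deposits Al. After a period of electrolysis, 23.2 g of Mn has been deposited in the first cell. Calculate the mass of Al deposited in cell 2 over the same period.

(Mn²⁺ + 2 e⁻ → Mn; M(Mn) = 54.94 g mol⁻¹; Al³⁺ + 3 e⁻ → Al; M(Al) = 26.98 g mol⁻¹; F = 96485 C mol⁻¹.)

7.60 g

n(Mn) = 23.2 / 54.94 = 0.4223 mol.
Since Mn²⁺ + 2 e⁻ → Mn, n(e⁻) passed = 2 × 0.4223 = 0.8446 mol.
Cells in series carry the same charge, so the same 0.8446 mol of electrons passes through cell 2.
Al³⁺ + 3 e⁻ → Al, so n(Al) = 0.8446 / 3 = 0.2815 mol.
m(Al) = 0.2815 × 26.98 = 7.60 g.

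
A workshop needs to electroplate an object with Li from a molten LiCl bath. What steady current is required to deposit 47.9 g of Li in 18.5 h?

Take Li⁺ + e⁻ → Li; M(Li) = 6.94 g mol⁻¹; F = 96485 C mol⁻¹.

n(Li) = 47.9 / 6.94 = 6.902 mol.
n(e⁻) = 1 × 6.902 = 6.902 mol.
Q = n(e⁻)·F = 6.902 × 96485 = 665900 C.
I = Q/t = 665900 / 66600 s = 10.0 A.

10.0 A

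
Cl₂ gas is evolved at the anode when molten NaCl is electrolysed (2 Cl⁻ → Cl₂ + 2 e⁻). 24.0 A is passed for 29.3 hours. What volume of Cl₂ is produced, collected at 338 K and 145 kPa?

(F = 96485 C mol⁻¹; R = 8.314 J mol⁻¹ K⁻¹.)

254 L

Q = I·t = 24.00 A × 105480 s = 2532000 C.
n(e⁻) = Q/F = 2532000 / 96485 = 26.24 mol.
2 electrons are transferred per Cl₂ molecule, so n(Cl₂) = 26.24 / 2 = 13.12 mol.
V = nRT/P = (13.12 × 8.314 × 338) / (145 × 10³ Pa) = 0.254 m³ = 254 L.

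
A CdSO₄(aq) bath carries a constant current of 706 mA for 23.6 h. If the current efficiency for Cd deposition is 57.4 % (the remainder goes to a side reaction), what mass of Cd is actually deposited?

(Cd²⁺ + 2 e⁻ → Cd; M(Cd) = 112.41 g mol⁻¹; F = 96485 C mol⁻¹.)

Q = I·t = 0.7060 × 84960 = 59980 C.
n(e⁻) = 59980/96485 = 0.6217 mol; theoretically n(Cd) = 0.6217/2 = 0.3108 mol, m_theo = 34.94 g.
At 57.4 % efficiency, m_actual = 0.574 × 34.94 = 20.1 g.

20.1 g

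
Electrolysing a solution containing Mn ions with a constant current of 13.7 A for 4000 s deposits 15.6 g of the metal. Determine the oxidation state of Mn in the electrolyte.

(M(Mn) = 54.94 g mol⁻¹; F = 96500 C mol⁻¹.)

+2

Q = I·t = 13.70 A × 4000.0 s = 54800 C, so n(e⁻) = 54800/96500 = 0.5679 mol.
n(Mn) deposited = 15.6 / 54.94 = 0.2839 mol.
Electrons per atom = n(e⁻)/n(Mn) = 0.5679 / 0.2839 = 2.00 ≈ 2, so the ion is Mn²⁺.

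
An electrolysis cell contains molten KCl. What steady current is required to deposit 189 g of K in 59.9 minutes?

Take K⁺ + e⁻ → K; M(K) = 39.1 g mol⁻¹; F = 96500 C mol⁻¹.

n(K) = 189 / 39.1 = 4.834 mol.
n(e⁻) = 1 × 4.834 = 4.834 mol.
Q = n(e⁻)·F = 4.834 × 96500 = 466500 C.
I = Q/t = 466500 / 3594.0 s = 130 A.

130 A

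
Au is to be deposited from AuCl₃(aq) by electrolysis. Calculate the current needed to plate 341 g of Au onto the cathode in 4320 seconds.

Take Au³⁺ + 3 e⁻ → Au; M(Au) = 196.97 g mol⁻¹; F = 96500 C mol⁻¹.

116 A

n(Au) = 341 / 196.97 = 1.731 mol.
n(e⁻) = 3 × 1.731 = 5.194 mol.
Q = n(e⁻)·F = 5.194 × 96500 = 501200 C.
I = Q/t = 501200 / 4320.0 s = 116 A.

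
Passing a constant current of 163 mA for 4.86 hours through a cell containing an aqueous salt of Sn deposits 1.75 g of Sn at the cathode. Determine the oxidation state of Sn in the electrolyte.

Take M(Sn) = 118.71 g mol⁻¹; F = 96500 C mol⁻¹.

Q = I·t = 0.1630 A × 17496 s = 2852 C, so n(e⁻) = 2852/96500 = 0.02955 mol.
n(Sn) deposited = 1.75 / 118.71 = 0.01474 mol.
Electrons per atom = n(e⁻)/n(Sn) = 0.02955 / 0.01474 = 2.00 ≈ 2, so the ion is Sn²⁺.

+2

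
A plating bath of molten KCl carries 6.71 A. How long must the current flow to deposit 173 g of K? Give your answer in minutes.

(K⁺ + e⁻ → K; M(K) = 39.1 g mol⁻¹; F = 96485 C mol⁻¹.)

n(K) = m/M = 173 / 39.1 = 4.425 mol.
Each K atom requires 1 electron, so n(e⁻) = 1 × 4.425 = 4.425 mol.
Q = n(e⁻)·F = 4.425 × 96485 = 426900 C.
t = Q/I = 426900 / 6.710 A = 63620 s = 1060 min.

1060 min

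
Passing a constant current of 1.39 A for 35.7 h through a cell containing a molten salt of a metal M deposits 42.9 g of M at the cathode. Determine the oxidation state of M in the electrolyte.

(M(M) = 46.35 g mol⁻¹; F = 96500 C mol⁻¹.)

+2

Q = I·t = 1.390 A × 128520 s = 178600 C, so n(e⁻) = 178600/96500 = 1.851 mol.
n(M) deposited = 42.9 / 46.35 = 0.9256 mol.
Electrons per atom = n(e⁻)/n(M) = 1.851 / 0.9256 = 2.00 ≈ 2, so the ion is M²⁺.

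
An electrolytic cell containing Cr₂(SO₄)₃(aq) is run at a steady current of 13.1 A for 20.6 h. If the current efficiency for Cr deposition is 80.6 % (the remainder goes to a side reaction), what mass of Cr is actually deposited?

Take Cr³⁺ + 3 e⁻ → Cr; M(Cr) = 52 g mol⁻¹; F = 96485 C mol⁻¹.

141 g

Q = I·t = 13.10 × 74160 = 971500 C.
n(e⁻) = 971500/96485 = 10.07 mol; theoretically n(Cr) = 10.07/3 = 3.356 mol, m_theo = 174.5 g.
At 80.6 % efficiency, m_actual = 0.806 × 174.5 = 141 g.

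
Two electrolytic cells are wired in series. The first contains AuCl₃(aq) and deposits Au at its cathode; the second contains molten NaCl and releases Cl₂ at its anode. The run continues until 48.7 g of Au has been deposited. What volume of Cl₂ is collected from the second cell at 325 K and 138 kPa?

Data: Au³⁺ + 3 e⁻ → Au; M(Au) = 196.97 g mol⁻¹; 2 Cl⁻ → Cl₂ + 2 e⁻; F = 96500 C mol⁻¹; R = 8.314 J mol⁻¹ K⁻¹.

7.26 L

n(Au) = 48.7 / 196.97 = 0.2472 mol, so n(e⁻) = 3 × 0.2472 = 0.7417 mol.
The cells are in series, so the same 0.7417 mol of electrons passes through the second cell.
2 Cl⁻ → Cl₂ + 2 e⁻ — 2 mol e⁻ per mol Cl₂, so n(Cl₂) = 0.7417/2 = 0.3709 mol.
V = nRT/P = (0.3709 × 8.314 × 325) / (138 × 10³) = 0.00726 m³ = 7.26 L.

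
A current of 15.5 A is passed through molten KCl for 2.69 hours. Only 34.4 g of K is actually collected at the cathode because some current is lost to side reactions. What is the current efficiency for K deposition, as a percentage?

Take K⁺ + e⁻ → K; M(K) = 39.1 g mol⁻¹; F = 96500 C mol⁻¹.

56.6 %

Q = I·t = 15.50 × 9684.0 = 150100 C; n(e⁻) = 150100/96500 = 1.555 mol.
Theoretical n(K) = n(e⁻)/1 = 1.555 mol, i.e. m_theo = 1.555 × 39.1 = 60.82 g.
Efficiency = m_actual / m_theo = 34.4 / 60.82 = 56.6 %.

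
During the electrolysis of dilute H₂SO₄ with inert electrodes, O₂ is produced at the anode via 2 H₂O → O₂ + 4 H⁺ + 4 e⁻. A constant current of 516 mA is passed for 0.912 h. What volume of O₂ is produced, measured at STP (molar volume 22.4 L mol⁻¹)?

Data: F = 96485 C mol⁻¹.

0.0983 L

Q = I·t = 0.5160 A × 3283.2 s = 1694 C.
n(e⁻) = Q/F = 1694 / 96485 = 0.01756 mol.
4 electrons are transferred per O₂ molecule, so n(O₂) = 0.01756 / 4 = 0.004390 mol.
V = n × V_m = 0.004390 × 22.4 = 0.0983 L.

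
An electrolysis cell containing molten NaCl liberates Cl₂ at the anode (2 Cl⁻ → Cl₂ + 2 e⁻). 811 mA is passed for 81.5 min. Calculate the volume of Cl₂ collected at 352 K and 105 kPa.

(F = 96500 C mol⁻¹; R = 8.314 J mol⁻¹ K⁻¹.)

0.573 L

Q = I·t = 0.8110 A × 4890.0 s = 3966 C.
n(e⁻) = Q/F = 3966 / 96500 = 0.04110 mol.
2 electrons are transferred per Cl₂ molecule, so n(Cl₂) = 0.04110 / 2 = 0.02055 mol.
V = nRT/P = (0.02055 × 8.314 × 352) / (105 × 10³ Pa) = 5.73 × 10⁻⁴ m³ = 0.573 L.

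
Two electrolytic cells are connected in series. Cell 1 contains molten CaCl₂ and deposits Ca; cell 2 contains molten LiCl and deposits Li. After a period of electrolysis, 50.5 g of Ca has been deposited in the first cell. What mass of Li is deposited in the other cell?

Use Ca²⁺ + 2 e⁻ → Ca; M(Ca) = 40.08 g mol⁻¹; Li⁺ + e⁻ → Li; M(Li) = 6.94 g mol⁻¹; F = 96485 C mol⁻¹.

17.5 g

n(Ca) = 50.5 / 40.08 = 1.260 mol.
Since Ca²⁺ + 2 e⁻ → Ca, n(e⁻) passed = 2 × 1.260 = 2.520 mol.
Cells in series carry the same charge, so the same 2.520 mol of electrons passes through cell 2.
Li⁺ + e⁻ → Li, so n(Li) = 2.520 / 1 = 2.520 mol.
m(Li) = 2.520 × 6.94 = 17.5 g.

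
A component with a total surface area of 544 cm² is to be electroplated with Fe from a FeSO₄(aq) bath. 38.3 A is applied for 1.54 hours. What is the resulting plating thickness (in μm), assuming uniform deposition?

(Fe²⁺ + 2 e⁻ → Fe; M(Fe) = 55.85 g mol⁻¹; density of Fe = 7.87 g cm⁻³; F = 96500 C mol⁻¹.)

Q = I·t = 38.30 × 5544.0 = 212300 C; n(e⁻) = 2.200 mol.
n(Fe) = n(e⁻)/2 = 1.100 mol, so m = 1.100 × 55.85 = 61.45 g.
Volume = m/ρ = 61.45 / 7.87 = 7.808 cm³.
Thickness = V/A = 7.808 / 544 = 0.0144 cm = 144 μm.

144 μm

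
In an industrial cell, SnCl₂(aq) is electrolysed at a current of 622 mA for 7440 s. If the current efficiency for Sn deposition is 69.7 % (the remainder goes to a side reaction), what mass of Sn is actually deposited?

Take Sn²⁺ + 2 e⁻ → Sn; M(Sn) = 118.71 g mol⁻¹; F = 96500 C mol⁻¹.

1.98 g

Q = I·t = 0.6220 × 7440.0 = 4628 C.
n(e⁻) = 4628/96500 = 0.04796 mol; theoretically n(Sn) = 0.04796/2 = 0.02398 mol, m_theo = 2.846 g.
At 69.7 % efficiency, m_actual = 0.697 × 2.846 = 1.98 g.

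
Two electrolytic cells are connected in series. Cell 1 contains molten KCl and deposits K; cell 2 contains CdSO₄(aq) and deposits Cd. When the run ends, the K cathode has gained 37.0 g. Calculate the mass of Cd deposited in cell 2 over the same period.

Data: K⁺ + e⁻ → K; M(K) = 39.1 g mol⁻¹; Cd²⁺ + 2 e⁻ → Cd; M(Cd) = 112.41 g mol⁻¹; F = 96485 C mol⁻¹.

n(K) = 37.0 / 39.1 = 0.9463 mol.
Since K⁺ + e⁻ → K, n(e⁻) passed = 1 × 0.9463 = 0.9463 mol.
Cells in series carry the same charge, so the same 0.9463 mol of electrons passes through cell 2.
Cd²⁺ + 2 e⁻ → Cd, so n(Cd) = 0.9463 / 2 = 0.4731 mol.
m(Cd) = 0.4731 × 112.41 = 53.2 g.

53.2 g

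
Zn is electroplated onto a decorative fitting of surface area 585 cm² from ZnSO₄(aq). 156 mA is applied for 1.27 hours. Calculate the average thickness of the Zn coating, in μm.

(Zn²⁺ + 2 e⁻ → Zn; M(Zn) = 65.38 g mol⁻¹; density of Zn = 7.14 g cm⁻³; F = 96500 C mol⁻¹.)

Q = I·t = 0.1560 × 4572.0 = 713.2 C; n(e⁻) = 0.007391 mol.
n(Zn) = n(e⁻)/2 = 0.003696 mol, so m = 0.003696 × 65.38 = 0.2416 g.
Volume = m/ρ = 0.2416 / 7.14 = 0.03384 cm³.
Thickness = V/A = 0.03384 / 585 = 5.78 × 10⁻⁵ cm = 0.578 μm.

0.578 μm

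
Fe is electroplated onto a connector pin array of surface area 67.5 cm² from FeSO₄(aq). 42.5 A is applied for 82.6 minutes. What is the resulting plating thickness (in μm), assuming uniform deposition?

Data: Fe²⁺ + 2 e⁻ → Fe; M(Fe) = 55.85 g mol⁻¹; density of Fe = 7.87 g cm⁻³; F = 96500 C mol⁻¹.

Q = I·t = 42.50 × 4956.0 = 210600 C; n(e⁻) = 2.183 mol.
n(Fe) = n(e⁻)/2 = 1.091 mol, so m = 1.091 × 55.85 = 60.95 g.
Volume = m/ρ = 60.95 / 7.87 = 7.745 cm³.
Thickness = V/A = 7.745 / 67.5 = 0.115 cm = 1150 μm.

1150 μm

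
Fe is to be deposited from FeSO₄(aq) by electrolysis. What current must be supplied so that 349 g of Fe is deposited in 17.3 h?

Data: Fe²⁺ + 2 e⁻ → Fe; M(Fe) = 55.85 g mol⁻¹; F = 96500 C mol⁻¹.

19.4 A

n(Fe) = 349 / 55.85 = 6.249 mol.
n(e⁻) = 2 × 6.249 = 12.50 mol.
Q = n(e⁻)·F = 12.50 × 96500 = 1206000 C.
I = Q/t = 1206000 / 62280 s = 19.4 A.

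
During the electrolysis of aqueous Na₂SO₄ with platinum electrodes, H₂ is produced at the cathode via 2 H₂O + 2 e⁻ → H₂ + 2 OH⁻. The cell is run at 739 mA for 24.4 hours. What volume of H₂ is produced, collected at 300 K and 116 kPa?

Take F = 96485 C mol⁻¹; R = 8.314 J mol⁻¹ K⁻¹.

7.23 L

Q = I·t = 0.7390 A × 87840 s = 64910 C.
n(e⁻) = Q/F = 64910 / 96485 = 0.6728 mol.
2 electrons are transferred per H₂ molecule, so n(H₂) = 0.6728 / 2 = 0.3364 mol.
V = nRT/P = (0.3364 × 8.314 × 300) / (116 × 10³ Pa) = 0.00723 m³ = 7.23 L.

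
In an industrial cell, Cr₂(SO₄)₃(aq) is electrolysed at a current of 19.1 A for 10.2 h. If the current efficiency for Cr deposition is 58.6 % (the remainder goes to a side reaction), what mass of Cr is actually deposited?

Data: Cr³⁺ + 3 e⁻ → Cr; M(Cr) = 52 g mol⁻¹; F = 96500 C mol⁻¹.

Q = I·t = 19.10 × 36720 = 701400 C.
n(e⁻) = 701400/96500 = 7.268 mol; theoretically n(Cr) = 7.268/3 = 2.423 mol, m_theo = 126.0 g.
At 58.6 % efficiency, m_actual = 0.586 × 126.0 = 73.8 g.

73.8 g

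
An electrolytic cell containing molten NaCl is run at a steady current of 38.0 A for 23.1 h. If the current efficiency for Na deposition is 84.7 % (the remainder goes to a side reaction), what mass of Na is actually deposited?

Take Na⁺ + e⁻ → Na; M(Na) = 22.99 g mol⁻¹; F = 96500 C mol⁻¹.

638 g

Q = I·t = 38.00 × 83160 = 3160000 C.
n(e⁻) = 3160000/96500 = 32.75 mol; theoretically n(Na) = 32.75/1 = 32.75 mol, m_theo = 752.9 g.
At 84.7 % efficiency, m_actual = 0.847 × 752.9 = 638 g.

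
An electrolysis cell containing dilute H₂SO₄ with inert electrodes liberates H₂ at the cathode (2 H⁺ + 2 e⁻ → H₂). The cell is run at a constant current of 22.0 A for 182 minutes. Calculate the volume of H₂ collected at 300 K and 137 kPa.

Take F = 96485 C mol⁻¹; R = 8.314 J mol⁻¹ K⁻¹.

22.7 L

Q = I·t = 22.00 A × 10920 s = 240200 C.
n(e⁻) = Q/F = 240200 / 96485 = 2.490 mol.
2 electrons are transferred per H₂ molecule, so n(H₂) = 2.490 / 2 = 1.245 mol.
V = nRT/P = (1.245 × 8.314 × 300) / (137 × 10³ Pa) = 0.0227 m³ = 22.7 L.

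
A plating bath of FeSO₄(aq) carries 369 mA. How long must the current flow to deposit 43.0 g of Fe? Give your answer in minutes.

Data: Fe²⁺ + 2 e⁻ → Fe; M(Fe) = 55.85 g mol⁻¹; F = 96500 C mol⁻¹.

n(Fe) = m/M = 43.0 / 55.85 = 0.7699 mol.
Each Fe atom requires 2 electrons, so n(e⁻) = 2 × 0.7699 = 1.540 mol.
Q = n(e⁻)·F = 1.540 × 96500 = 148600 C.
t = Q/I = 148600 / 0.3690 A = 402700 s = 6710 min.

6710 min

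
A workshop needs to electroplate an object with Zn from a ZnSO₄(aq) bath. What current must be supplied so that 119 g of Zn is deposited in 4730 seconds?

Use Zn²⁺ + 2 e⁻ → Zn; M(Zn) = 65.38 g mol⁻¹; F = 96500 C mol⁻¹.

74.3 A

n(Zn) = 119 / 65.38 = 1.820 mol.
n(e⁻) = 2 × 1.820 = 3.640 mol.
Q = n(e⁻)·F = 3.640 × 96500 = 351300 C.
I = Q/t = 351300 / 4730.0 s = 74.3 A.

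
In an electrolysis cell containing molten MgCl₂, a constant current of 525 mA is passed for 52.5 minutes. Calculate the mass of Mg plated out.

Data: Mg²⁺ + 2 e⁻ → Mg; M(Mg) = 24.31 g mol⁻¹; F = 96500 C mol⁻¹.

0.208 g

Q = I·t = 0.5250 A × 3150.0 s = 1654 C.
n(e⁻) = Q/F = 1654 / 96500 = 0.01714 mol.
Mg²⁺ + 2 e⁻ → Mg, so n(Mg) = n(e⁻)/2 = 0.008569 mol.
m = n·M = 0.008569 × 24.31 = 0.208 g.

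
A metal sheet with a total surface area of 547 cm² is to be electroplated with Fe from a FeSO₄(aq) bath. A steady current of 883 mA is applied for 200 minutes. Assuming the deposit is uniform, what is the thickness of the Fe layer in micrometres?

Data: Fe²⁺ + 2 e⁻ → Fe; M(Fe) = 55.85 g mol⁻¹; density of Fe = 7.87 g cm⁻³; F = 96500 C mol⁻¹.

7.12 μm

Q = I·t = 0.8830 × 12000 = 10600 C; n(e⁻) = 0.1098 mol.
n(Fe) = n(e⁻)/2 = 0.05490 mol, so m = 0.05490 × 55.85 = 3.066 g.
Volume = m/ρ = 3.066 / 7.87 = 0.3896 cm³.
Thickness = V/A = 0.3896 / 547 = 7.12 × 10⁻⁴ cm = 7.12 μm.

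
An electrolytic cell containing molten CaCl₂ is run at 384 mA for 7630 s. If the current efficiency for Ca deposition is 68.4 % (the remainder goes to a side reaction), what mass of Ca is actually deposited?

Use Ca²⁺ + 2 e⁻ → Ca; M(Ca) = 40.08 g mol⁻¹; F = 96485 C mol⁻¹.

Q = I·t = 0.3840 × 7630.0 = 2930 C.
n(e⁻) = 2930/96485 = 0.03037 mol; theoretically n(Ca) = 0.03037/2 = 0.01518 mol, m_theo = 0.6085 g.
At 68.4 % efficiency, m_actual = 0.684 × 0.6085 = 0.416 g.

0.416 g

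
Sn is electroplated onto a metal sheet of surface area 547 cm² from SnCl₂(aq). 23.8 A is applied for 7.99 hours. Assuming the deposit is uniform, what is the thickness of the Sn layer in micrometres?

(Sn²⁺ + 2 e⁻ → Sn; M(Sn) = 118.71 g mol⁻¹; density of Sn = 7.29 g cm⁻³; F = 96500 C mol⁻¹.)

Q = I·t = 23.80 × 28764 = 684600 C; n(e⁻) = 7.094 mol.
n(Sn) = n(e⁻)/2 = 3.547 mol, so m = 3.547 × 118.71 = 421.1 g.
Volume = m/ρ = 421.1 / 7.29 = 57.76 cm³.
Thickness = V/A = 57.76 / 547 = 0.106 cm = 1060 μm.

1060 μm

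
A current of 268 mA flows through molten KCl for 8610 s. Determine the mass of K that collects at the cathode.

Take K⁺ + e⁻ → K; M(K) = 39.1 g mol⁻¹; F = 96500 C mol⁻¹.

0.935 g

Q = I·t = 0.2680 A × 8610.0 s = 2307 C.
n(e⁻) = Q/F = 2307 / 96500 = 0.02391 mol.
K⁺ + e⁻ → K, so n(K) = n(e⁻)/1 = 0.02391 mol.
m = n·M = 0.02391 × 39.1 = 0.935 g.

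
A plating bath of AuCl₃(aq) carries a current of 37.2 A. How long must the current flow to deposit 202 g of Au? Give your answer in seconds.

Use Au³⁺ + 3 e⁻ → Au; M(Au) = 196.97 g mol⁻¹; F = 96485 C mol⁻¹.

7980 s

n(Au) = m/M = 202 / 196.97 = 1.026 mol.
Each Au atom requires 3 electrons, so n(e⁻) = 3 × 1.026 = 3.077 mol.
Q = n(e⁻)·F = 3.077 × 96485 = 296800 C.
t = Q/I = 296800 / 37.20 A = 7980 s.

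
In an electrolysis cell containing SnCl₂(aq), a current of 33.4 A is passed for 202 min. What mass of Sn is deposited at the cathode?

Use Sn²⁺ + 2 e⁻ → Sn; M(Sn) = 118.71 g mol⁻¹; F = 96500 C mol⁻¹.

Q = I·t = 33.40 A × 12120 s = 404800 C.
n(e⁻) = Q/F = 404800 / 96500 = 4.195 mol.
Sn²⁺ + 2 e⁻ → Sn, so n(Sn) = n(e⁻)/2 = 2.097 mol.
m = n·M = 2.097 × 118.71 = 249 g.

249 g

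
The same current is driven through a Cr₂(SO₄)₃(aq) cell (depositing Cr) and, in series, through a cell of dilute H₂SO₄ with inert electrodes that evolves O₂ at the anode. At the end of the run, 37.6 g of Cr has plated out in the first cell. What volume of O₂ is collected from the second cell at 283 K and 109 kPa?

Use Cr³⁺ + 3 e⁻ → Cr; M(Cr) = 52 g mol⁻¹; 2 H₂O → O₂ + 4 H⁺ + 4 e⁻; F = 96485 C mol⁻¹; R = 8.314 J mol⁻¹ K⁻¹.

n(Cr) = 37.6 / 52 = 0.7231 mol, so n(e⁻) = 3 × 0.7231 = 2.169 mol.
The cells are in series, so the same 2.169 mol of electrons passes through the second cell.
2 H₂O → O₂ + 4 H⁺ + 4 e⁻ — 4 mol e⁻ per mol O₂, so n(O₂) = 2.169/4 = 0.5423 mol.
V = nRT/P = (0.5423 × 8.314 × 283) / (109 × 10³) = 0.0117 m³ = 11.7 L.

11.7 L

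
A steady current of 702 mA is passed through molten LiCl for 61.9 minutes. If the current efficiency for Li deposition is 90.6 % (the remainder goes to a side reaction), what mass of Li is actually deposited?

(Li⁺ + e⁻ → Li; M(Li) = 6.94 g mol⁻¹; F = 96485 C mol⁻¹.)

0.170 g

Q = I·t = 0.7020 × 3714.0 = 2607 C.
n(e⁻) = 2607/96485 = 0.02702 mol; theoretically n(Li) = 0.02702/1 = 0.02702 mol, m_theo = 0.1875 g.
At 90.6 % efficiency, m_actual = 0.906 × 0.1875 = 0.170 g.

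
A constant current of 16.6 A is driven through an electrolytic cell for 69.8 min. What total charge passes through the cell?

Q = I·t = 16.60 A × 4188.0 s = 69500 C.

69500 C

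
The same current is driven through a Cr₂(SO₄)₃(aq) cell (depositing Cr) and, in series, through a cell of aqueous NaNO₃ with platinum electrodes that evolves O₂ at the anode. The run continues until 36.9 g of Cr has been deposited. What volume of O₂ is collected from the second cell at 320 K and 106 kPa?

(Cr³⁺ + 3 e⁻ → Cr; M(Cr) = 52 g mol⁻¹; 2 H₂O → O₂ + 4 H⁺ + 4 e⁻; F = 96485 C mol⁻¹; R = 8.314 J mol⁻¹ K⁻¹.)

13.4 L

n(Cr) = 36.9 / 52 = 0.7096 mol, so n(e⁻) = 3 × 0.7096 = 2.129 mol.
The cells are in series, so the same 2.129 mol of electrons passes through the second cell.
2 H₂O → O₂ + 4 H⁺ + 4 e⁻ — 4 mol e⁻ per mol O₂, so n(O₂) = 2.129/4 = 0.5322 mol.
V = nRT/P = (0.5322 × 8.314 × 320) / (106 × 10³) = 0.0134 m³ = 13.4 L.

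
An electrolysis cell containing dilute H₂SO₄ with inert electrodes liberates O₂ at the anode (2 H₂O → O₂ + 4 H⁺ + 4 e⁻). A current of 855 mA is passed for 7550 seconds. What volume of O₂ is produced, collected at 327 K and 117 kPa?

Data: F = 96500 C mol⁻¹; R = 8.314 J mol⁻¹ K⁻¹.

Q = I·t = 0.8550 A × 7550.0 s = 6455 C.
n(e⁻) = Q/F = 6455 / 96500 = 0.06689 mol.
4 electrons are transferred per O₂ molecule, so n(O₂) = 0.06689 / 4 = 0.01672 mol.
V = nRT/P = (0.01672 × 8.314 × 327) / (117 × 10³ Pa) = 3.89 × 10⁻⁴ m³ = 0.389 L.

0.389 L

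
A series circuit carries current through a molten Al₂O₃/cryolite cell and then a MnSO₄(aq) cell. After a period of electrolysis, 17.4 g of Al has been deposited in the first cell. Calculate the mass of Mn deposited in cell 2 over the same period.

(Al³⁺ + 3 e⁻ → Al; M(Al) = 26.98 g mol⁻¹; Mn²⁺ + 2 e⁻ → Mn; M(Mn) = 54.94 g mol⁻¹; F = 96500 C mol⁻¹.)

53.1 g

n(Al) = 17.4 / 26.98 = 0.6449 mol.
Since Al³⁺ + 3 e⁻ → Al, n(e⁻) passed = 3 × 0.6449 = 1.935 mol.
Cells in series carry the same charge, so the same 1.935 mol of electrons passes through cell 2.
Mn²⁺ + 2 e⁻ → Mn, so n(Mn) = 1.935 / 2 = 0.9674 mol.
m(Mn) = 0.9674 × 54.94 = 53.1 g.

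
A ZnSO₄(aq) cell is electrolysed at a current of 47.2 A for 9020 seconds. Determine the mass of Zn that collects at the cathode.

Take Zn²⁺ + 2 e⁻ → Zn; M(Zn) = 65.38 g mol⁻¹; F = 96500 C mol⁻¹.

144 g

Q = I·t = 47.20 A × 9020.0 s = 425700 C.
n(e⁻) = Q/F = 425700 / 96500 = 4.412 mol.
Zn²⁺ + 2 e⁻ → Zn, so n(Zn) = n(e⁻)/2 = 2.206 mol.
m = n·M = 2.206 × 65.38 = 144 g.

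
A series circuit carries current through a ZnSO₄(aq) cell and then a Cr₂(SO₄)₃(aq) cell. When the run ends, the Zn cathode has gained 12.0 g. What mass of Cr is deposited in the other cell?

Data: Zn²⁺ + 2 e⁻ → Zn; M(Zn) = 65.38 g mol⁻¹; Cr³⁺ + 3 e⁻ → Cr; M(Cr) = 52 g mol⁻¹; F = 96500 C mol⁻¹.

n(Zn) = 12.0 / 65.38 = 0.1835 mol.
Since Zn²⁺ + 2 e⁻ → Zn, n(e⁻) passed = 2 × 0.1835 = 0.3671 mol.
Cells in series carry the same charge, so the same 0.3671 mol of electrons passes through cell 2.
Cr³⁺ + 3 e⁻ → Cr, so n(Cr) = 0.3671 / 3 = 0.1224 mol.
m(Cr) = 0.1224 × 52 = 6.36 g.

6.36 g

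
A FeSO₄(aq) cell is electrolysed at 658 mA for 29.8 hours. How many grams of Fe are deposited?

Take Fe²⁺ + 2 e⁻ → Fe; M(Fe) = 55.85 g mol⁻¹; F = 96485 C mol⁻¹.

Q = I·t = 0.6580 A × 107280 s = 70590 C.
n(e⁻) = Q/F = 70590 / 96485 = 0.7316 mol.
Fe²⁺ + 2 e⁻ → Fe, so n(Fe) = n(e⁻)/2 = 0.3658 mol.
m = n·M = 0.3658 × 55.85 = 20.4 g.

20.4 g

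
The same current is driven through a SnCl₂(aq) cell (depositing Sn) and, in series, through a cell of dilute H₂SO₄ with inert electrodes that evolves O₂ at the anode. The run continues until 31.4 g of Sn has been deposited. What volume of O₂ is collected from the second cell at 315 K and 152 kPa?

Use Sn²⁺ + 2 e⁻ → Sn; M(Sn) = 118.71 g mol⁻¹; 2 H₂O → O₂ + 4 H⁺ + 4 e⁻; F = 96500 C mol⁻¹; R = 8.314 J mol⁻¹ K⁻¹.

2.28 L

n(Sn) = 31.4 / 118.71 = 0.2645 mol, so n(e⁻) = 2 × 0.2645 = 0.5290 mol.
The cells are in series, so the same 0.5290 mol of electrons passes through the second cell.
2 H₂O → O₂ + 4 H⁺ + 4 e⁻ — 4 mol e⁻ per mol O₂, so n(O₂) = 0.5290/4 = 0.1323 mol.
V = nRT/P = (0.1323 × 8.314 × 315) / (152 × 10³) = 0.00228 m³ = 2.28 L.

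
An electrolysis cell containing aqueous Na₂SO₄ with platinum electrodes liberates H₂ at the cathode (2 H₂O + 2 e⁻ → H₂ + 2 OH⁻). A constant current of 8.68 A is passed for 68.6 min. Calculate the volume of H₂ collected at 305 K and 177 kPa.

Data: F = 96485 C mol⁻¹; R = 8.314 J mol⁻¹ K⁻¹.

2.65 L

Q = I·t = 8.680 A × 4116.0 s = 35730 C.
n(e⁻) = Q/F = 35730 / 96485 = 0.3703 mol.
2 electrons are transferred per H₂ molecule, so n(H₂) = 0.3703 / 2 = 0.1851 mol.
V = nRT/P = (0.1851 × 8.314 × 305) / (177 × 10³ Pa) = 0.00265 m³ = 2.65 L.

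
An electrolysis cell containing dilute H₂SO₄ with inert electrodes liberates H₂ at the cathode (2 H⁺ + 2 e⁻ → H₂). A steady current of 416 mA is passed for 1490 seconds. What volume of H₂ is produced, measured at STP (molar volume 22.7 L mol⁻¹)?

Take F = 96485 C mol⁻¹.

Q = I·t = 0.4160 A × 1490.0 s = 619.8 C.
n(e⁻) = Q/F = 619.8 / 96485 = 0.006424 mol.
2 electrons are transferred per H₂ molecule, so n(H₂) = 0.006424 / 2 = 0.003212 mol.
V = n × V_m = 0.003212 × 22.7 = 0.0729 L.

0.0729 L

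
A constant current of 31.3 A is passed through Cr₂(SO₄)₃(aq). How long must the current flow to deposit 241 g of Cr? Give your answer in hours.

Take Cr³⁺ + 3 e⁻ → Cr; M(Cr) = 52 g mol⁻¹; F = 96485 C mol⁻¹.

n(Cr) = m/M = 241 / 52 = 4.635 mol.
Each Cr atom requires 3 electrons, so n(e⁻) = 3 × 4.635 = 13.90 mol.
Q = n(e⁻)·F = 13.90 × 96485 = 1342000 C.
t = Q/I = 1342000 / 31.30 A = 42860 s = 11.9 h.

11.9 h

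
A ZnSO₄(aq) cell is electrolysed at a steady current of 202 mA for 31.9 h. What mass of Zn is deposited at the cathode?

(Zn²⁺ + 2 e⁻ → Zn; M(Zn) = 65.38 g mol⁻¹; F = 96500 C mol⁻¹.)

7.86 g

Q = I·t = 0.2020 A × 114840 s = 23200 C.
n(e⁻) = Q/F = 23200 / 96500 = 0.2404 mol.
Zn²⁺ + 2 e⁻ → Zn, so n(Zn) = n(e⁻)/2 = 0.1202 mol.
m = n·M = 0.1202 × 65.38 = 7.86 g.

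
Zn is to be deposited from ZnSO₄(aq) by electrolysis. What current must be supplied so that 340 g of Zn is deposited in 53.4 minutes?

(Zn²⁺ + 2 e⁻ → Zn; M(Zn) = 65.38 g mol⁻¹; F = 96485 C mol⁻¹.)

n(Zn) = 340 / 65.38 = 5.200 mol.
n(e⁻) = 2 × 5.200 = 10.40 mol.
Q = n(e⁻)·F = 10.40 × 96485 = 1004000 C.
I = Q/t = 1004000 / 3204.0 s = 313 A.

313 A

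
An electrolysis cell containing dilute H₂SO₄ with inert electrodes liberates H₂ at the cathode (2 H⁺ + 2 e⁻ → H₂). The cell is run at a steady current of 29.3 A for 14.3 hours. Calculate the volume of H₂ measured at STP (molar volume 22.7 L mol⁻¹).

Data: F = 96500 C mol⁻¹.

177 L

Q = I·t = 29.30 A × 51480 s = 1508000 C.
n(e⁻) = Q/F = 1508000 / 96500 = 15.63 mol.
2 electrons are transferred per H₂ molecule, so n(H₂) = 15.63 / 2 = 7.815 mol.
V = n × V_m = 7.815 × 22.7 = 177 L.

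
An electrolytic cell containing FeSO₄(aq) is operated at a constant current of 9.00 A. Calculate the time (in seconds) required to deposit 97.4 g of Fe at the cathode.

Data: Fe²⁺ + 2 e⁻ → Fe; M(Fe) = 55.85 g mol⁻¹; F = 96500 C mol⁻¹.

n(Fe) = m/M = 97.4 / 55.85 = 1.744 mol.
Each Fe atom requires 2 electrons, so n(e⁻) = 2 × 1.744 = 3.488 mol.
Q = n(e⁻)·F = 3.488 × 96500 = 336600 C.
t = Q/I = 336600 / 9.000 A = 37400 s.

37400 s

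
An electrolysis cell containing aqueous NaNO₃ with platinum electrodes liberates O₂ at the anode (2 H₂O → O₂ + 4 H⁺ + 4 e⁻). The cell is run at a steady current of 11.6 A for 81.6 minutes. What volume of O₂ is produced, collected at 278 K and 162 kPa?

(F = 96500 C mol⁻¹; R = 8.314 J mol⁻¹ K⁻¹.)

Q = I·t = 11.60 A × 4896.0 s = 56790 C.
n(e⁻) = Q/F = 56790 / 96500 = 0.5885 mol.
4 electrons are transferred per O₂ molecule, so n(O₂) = 0.5885 / 4 = 0.1471 mol.
V = nRT/P = (0.1471 × 8.314 × 278) / (162 × 10³ Pa) = 0.00210 m³ = 2.10 L.

2.10 L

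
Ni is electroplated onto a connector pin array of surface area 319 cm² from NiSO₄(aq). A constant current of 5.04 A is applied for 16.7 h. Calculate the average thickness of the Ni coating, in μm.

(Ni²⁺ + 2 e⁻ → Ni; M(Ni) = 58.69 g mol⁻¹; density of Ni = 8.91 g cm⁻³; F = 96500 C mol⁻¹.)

324 μm

Q = I·t = 5.040 × 60120 = 303000 C; n(e⁻) = 3.140 mol.
n(Ni) = n(e⁻)/2 = 1.570 mol, so m = 1.570 × 58.69 = 92.14 g.
Volume = m/ρ = 92.14 / 8.91 = 10.34 cm³.
Thickness = V/A = 10.34 / 319 = 0.0324 cm = 324 μm.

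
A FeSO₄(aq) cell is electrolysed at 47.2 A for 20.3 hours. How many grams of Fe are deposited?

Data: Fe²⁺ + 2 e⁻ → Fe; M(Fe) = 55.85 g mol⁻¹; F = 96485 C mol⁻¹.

Q = I·t = 47.20 A × 73080 s = 3449000 C.
n(e⁻) = Q/F = 3449000 / 96485 = 35.75 mol.
Fe²⁺ + 2 e⁻ → Fe, so n(Fe) = n(e⁻)/2 = 17.88 mol.
m = n·M = 17.88 × 55.85 = 998 g.

998 g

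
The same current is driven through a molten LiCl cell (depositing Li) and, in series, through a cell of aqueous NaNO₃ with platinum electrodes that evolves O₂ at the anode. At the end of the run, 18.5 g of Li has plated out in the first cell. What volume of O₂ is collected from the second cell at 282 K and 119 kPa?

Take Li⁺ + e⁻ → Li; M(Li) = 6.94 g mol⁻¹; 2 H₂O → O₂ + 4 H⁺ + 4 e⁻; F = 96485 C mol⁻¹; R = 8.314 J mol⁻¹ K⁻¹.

13.1 L

n(Li) = 18.5 / 6.94 = 2.666 mol, so n(e⁻) = 1 × 2.666 = 2.666 mol.
The cells are in series, so the same 2.666 mol of electrons passes through the second cell.
2 H₂O → O₂ + 4 H⁺ + 4 e⁻ — 4 mol e⁻ per mol O₂, so n(O₂) = 2.666/4 = 0.6664 mol.
V = nRT/P = (0.6664 × 8.314 × 282) / (119 × 10³) = 0.0131 m³ = 13.1 L.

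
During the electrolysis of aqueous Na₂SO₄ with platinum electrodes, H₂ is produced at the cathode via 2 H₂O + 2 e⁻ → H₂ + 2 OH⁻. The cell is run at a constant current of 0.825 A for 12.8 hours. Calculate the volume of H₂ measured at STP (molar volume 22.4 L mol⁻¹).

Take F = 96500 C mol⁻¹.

Q = I·t = 0.8250 A × 46080 s = 38020 C.
n(e⁻) = Q/F = 38020 / 96500 = 0.3939 mol.
2 electrons are transferred per H₂ molecule, so n(H₂) = 0.3939 / 2 = 0.1970 mol.
V = n × V_m = 0.1970 × 22.4 = 4.41 L.

4.41 L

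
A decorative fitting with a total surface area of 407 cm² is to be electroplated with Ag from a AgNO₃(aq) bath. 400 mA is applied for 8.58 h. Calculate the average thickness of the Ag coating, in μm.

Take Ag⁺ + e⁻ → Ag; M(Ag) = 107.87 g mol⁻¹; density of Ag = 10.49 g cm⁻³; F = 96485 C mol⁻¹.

32.4 μm

Q = I·t = 0.4000 × 30888 = 12360 C; n(e⁻) = 0.1281 mol.
n(Ag) = n(e⁻)/1 = 0.1281 mol, so m = 0.1281 × 107.87 = 13.81 g.
Volume = m/ρ = 13.81 / 10.49 = 1.317 cm³.
Thickness = V/A = 1.317 / 407 = 0.00324 cm = 32.4 μm.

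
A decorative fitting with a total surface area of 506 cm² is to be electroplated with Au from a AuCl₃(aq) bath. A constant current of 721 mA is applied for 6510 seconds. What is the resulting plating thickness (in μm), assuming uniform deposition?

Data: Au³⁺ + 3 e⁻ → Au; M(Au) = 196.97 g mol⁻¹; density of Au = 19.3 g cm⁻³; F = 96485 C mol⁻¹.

Q = I·t = 0.7210 × 6510.0 = 4694 C; n(e⁻) = 0.04865 mol.
n(Au) = n(e⁻)/3 = 0.01622 mol, so m = 0.01622 × 196.97 = 3.194 g.
Volume = m/ρ = 3.194 / 19.3 = 0.1655 cm³.
Thickness = V/A = 0.1655 / 506 = 3.27 × 10⁻⁴ cm = 3.27 μm.

3.27 μm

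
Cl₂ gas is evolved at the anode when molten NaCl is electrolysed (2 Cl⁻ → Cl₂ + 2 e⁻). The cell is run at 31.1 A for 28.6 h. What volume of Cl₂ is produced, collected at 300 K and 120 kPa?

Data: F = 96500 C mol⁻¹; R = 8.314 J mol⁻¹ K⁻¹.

Q = I·t = 31.10 A × 102960 s = 3202000 C.
n(e⁻) = Q/F = 3202000 / 96500 = 33.18 mol.
2 electrons are transferred per Cl₂ molecule, so n(Cl₂) = 33.18 / 2 = 16.59 mol.
V = nRT/P = (16.59 × 8.314 × 300) / (120 × 10³ Pa) = 0.345 m³ = 345 L.

345 L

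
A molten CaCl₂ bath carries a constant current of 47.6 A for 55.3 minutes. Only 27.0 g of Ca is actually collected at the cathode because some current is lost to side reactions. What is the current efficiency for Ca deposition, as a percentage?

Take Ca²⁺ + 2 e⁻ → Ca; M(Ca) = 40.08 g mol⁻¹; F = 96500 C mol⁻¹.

82.3 %

Q = I·t = 47.60 × 3318.0 = 157900 C; n(e⁻) = 157900/96500 = 1.637 mol.
Theoretical n(Ca) = n(e⁻)/2 = 0.8183 mol, i.e. m_theo = 0.8183 × 40.08 = 32.80 g.
Efficiency = m_actual / m_theo = 27.0 / 32.80 = 82.3 %.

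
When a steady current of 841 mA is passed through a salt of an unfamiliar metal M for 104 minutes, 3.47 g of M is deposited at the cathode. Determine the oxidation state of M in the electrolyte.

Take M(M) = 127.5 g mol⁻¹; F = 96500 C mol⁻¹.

+2

Q = I·t = 0.8410 A × 6240.0 s = 5248 C, so n(e⁻) = 5248/96500 = 0.05438 mol.
n(M) deposited = 3.47 / 127.5 = 0.02722 mol.
Electrons per atom = n(e⁻)/n(M) = 0.05438 / 0.02722 = 2.00 ≈ 2, so the ion is M²⁺.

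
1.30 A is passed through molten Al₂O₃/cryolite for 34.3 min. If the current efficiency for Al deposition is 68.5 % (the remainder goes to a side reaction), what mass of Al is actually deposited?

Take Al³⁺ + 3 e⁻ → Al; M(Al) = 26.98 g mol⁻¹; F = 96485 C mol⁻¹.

0.171 g

Q = I·t = 1.300 × 2058.0 = 2675 C.
n(e⁻) = 2675/96485 = 0.02773 mol; theoretically n(Al) = 0.02773/3 = 0.009243 mol, m_theo = 0.2494 g.
At 68.5 % efficiency, m_actual = 0.685 × 0.2494 = 0.171 g.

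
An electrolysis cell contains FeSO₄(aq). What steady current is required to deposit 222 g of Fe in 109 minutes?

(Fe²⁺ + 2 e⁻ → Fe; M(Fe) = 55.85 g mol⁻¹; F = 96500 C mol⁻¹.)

117 A

n(Fe) = 222 / 55.85 = 3.975 mol.
n(e⁻) = 2 × 3.975 = 7.950 mol.
Q = n(e⁻)·F = 7.950 × 96500 = 767200 C.
I = Q/t = 767200 / 6540.0 s = 117 A.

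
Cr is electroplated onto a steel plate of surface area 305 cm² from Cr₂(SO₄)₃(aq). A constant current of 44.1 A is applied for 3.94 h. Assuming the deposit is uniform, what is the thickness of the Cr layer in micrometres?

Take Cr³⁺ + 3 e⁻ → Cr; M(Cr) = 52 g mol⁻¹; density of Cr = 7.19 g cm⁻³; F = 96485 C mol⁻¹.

Q = I·t = 44.10 × 14184 = 625500 C; n(e⁻) = 6.483 mol.
n(Cr) = n(e⁻)/3 = 2.161 mol, so m = 2.161 × 52 = 112.4 g.
Volume = m/ρ = 112.4 / 7.19 = 15.63 cm³.
Thickness = V/A = 15.63 / 305 = 0.0512 cm = 512 μm.

512 μm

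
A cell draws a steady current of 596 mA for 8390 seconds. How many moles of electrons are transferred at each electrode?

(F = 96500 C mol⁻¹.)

Q = I·t = 0.5960 A × 8390.0 s = 5000 C.
n(e⁻) = Q/F = 5000 / 96500 = 0.0518 mol.

0.0518 mol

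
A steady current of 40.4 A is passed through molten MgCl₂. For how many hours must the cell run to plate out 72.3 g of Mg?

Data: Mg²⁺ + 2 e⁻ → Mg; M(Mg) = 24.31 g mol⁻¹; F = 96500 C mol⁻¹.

n(Mg) = m/M = 72.3 / 24.31 = 2.974 mol.
Each Mg atom requires 2 electrons, so n(e⁻) = 2 × 2.974 = 5.948 mol.
Q = n(e⁻)·F = 5.948 × 96500 = 574000 C.
t = Q/I = 574000 / 40.40 A = 14210 s = 3.95 h.

3.95 h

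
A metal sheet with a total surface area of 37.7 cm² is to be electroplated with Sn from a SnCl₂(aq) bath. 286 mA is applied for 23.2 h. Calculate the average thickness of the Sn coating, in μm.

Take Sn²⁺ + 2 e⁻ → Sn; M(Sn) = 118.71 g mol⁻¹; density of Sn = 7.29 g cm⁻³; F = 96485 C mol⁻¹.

Q = I·t = 0.2860 × 83520 = 23890 C; n(e⁻) = 0.2476 mol.
n(Sn) = n(e⁻)/2 = 0.1238 mol, so m = 0.1238 × 118.71 = 14.69 g.
Volume = m/ρ = 14.69 / 7.29 = 2.016 cm³.
Thickness = V/A = 2.016 / 37.7 = 0.0535 cm = 535 μm.

535 μm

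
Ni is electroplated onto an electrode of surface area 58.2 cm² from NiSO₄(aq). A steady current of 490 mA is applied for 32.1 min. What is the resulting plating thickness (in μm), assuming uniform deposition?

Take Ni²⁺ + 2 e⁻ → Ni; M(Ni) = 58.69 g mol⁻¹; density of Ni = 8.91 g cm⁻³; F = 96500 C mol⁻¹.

5.53 μm

Q = I·t = 0.4900 × 1926.0 = 943.7 C; n(e⁻) = 0.009780 mol.
n(Ni) = n(e⁻)/2 = 0.004890 mol, so m = 0.004890 × 58.69 = 0.2870 g.
Volume = m/ρ = 0.2870 / 8.91 = 0.03221 cm³.
Thickness = V/A = 0.03221 / 58.2 = 5.53 × 10⁻⁴ cm = 5.53 μm.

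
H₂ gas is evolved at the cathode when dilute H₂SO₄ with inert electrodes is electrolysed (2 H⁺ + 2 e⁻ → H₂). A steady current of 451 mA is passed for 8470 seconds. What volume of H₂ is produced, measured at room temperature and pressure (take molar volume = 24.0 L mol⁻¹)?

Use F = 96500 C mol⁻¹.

0.475 L

Q = I·t = 0.4510 A × 8470.0 s = 3820 C.
n(e⁻) = Q/F = 3820 / 96500 = 0.03959 mol.
2 electrons are transferred per H₂ molecule, so n(H₂) = 0.03959 / 2 = 0.01979 mol.
V = n × V_m = 0.01979 × 24.0 = 0.475 L.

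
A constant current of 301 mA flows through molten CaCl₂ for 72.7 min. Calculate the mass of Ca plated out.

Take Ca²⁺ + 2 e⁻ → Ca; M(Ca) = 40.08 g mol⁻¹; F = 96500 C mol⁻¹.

Q = I·t = 0.3010 A × 4362.0 s = 1313 C.
n(e⁻) = Q/F = 1313 / 96500 = 0.01361 mol.
Ca²⁺ + 2 e⁻ → Ca, so n(Ca) = n(e⁻)/2 = 0.006803 mol.
m = n·M = 0.006803 × 40.08 = 0.273 g.

0.273 g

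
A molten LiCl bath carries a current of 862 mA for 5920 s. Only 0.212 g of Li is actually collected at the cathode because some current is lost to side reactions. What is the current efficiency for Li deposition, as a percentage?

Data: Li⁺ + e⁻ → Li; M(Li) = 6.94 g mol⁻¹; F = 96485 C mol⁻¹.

57.8 %

Q = I·t = 0.8620 × 5920.0 = 5103 C; n(e⁻) = 5103/96485 = 0.05289 mol.
Theoretical n(Li) = n(e⁻)/1 = 0.05289 mol, i.e. m_theo = 0.05289 × 6.94 = 0.3671 g.
Efficiency = m_actual / m_theo = 0.212 / 0.3671 = 57.8 %.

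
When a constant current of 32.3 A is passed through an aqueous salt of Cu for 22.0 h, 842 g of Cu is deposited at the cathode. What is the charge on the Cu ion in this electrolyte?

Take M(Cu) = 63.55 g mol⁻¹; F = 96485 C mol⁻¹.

Q = I·t = 32.30 A × 79200 s = 2558000 C, so n(e⁻) = 2558000/96485 = 26.51 mol.
n(Cu) deposited = 842 / 63.55 = 13.25 mol.
Electrons per atom = n(e⁻)/n(Cu) = 26.51 / 13.25 = 2.00 ≈ 2, so the ion is Cu²⁺.

+2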